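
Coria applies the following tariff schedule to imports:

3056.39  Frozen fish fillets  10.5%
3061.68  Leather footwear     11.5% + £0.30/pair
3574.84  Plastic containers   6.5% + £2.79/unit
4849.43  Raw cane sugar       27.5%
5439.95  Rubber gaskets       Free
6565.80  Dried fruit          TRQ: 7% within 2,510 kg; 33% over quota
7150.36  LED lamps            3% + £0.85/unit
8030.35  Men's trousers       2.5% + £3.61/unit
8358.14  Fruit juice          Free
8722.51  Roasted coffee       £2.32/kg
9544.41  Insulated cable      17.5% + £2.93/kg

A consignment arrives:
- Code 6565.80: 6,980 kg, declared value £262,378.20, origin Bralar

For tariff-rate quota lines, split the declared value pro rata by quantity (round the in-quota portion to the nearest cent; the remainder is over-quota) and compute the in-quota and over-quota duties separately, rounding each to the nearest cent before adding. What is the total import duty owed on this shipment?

£62,053.57

Line 1 (6565.80, Bralar, 6,980 kg, £262,378.20):
Code 6565.80 is under a tariff-rate quota (threshold 2,510 kg). In-quota: 2,510 kg at 7%; over-quota: 4,470 kg at 33%.
Pro-rata value split: in-quota = £262,378.20 × 2,510/6,980 = £94,350.90; over-quota = £262,378.20 − £94,350.90 = £168,027.30.
In-quota duty = £94,350.90 × 7% = £6,604.56. Over-quota duty = £168,027.30 × 33% = £55,449.01.
Line duty = £6,604.56 + £55,449.01 = £62,053.57.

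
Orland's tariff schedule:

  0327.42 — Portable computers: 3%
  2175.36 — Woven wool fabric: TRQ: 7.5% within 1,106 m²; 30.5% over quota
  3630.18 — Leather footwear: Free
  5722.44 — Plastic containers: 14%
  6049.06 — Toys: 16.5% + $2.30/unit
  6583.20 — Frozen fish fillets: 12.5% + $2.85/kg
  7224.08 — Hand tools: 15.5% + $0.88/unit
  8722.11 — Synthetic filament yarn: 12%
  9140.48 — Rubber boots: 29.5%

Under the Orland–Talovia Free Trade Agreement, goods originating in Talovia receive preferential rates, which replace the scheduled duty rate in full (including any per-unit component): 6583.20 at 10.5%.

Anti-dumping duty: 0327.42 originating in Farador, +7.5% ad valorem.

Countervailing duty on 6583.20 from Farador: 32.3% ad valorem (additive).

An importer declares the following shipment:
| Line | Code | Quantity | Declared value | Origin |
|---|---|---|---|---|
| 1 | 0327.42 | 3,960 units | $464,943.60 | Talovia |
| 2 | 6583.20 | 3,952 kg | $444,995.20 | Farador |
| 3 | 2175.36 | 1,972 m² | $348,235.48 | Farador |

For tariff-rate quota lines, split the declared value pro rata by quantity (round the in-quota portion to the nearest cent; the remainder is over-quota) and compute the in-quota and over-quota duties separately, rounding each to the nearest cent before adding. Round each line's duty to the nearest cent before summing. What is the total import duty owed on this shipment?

Line 1 (0327.42, Talovia, 3,960 units, $464,943.60):
Base rate for 0327.42 is 3%.
Origin Talovia is the FTA partner but 0327.42 is not on the preference list; base rate stands.
The additional-duty order on 0327.42 targets Farador, not Talovia; it does not apply.
Duty = $464,943.60 × 3% = $13,948.31.
Line 2 (6583.20, Farador, 3,952 kg, $444,995.20):
Base rate for 6583.20 is 12.5% + $2.85/kg.
6583.20 has an FTA preferential rate, but origin Farador is not Talovia; base rate stands.
Additional duty on 6583.20 from Farador: +32.3%. Applied ad valorem rate: 12.5% + 32.3% = 44.8%.
Duty = $444,995.20 × 44.8% + 3,952 × $2.85 = $210,621.05.
Line 3 (2175.36, Farador, 1,972 m², $348,235.48):
Code 2175.36 is under a tariff-rate quota (threshold 1,106 m²). In-quota: 1,106 m² at 7.5%; over-quota: 866 m² at 30.5%.
Pro-rata value split: in-quota = $348,235.48 × 1,106/1,972 = $195,308.54; over-quota = $348,235.48 − $195,308.54 = $152,926.94.
In-quota duty = $195,308.54 × 7.5% = $14,648.14. Over-quota duty = $152,926.94 × 30.5% = $46,642.72.
Line duty = $14,648.14 + $46,642.72 = $61,290.86.
Total = $13,948.31 + $210,621.05 + $61,290.86 = $285,860.22.

$285,860.22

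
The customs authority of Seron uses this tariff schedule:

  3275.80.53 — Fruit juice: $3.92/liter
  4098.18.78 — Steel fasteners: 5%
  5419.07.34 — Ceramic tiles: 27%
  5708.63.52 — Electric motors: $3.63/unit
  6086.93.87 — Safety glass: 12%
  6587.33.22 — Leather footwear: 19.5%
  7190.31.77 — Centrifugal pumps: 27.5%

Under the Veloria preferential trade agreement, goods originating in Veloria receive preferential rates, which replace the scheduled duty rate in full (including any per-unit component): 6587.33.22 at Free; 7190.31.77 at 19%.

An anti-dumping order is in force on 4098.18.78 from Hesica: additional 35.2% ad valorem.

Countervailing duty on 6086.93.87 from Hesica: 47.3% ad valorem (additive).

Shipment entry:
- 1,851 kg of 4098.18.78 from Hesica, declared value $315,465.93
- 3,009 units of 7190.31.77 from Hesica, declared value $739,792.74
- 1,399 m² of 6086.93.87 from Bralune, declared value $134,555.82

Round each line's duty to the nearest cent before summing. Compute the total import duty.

Line 1 (4098.18.78, Hesica, 1,851 kg, $315,465.93):
Base rate for 4098.18.78 is 5%.
Additional duty on 4098.18.78 from Hesica: +35.2%. Applied ad valorem rate: 5% + 35.2% = 40.2%.
Duty = $315,465.93 × 40.2% = $126,817.30.
Line 2 (7190.31.77, Hesica, 3,009 units, $739,792.74):
Base rate for 7190.31.77 is 27.5%.
7190.31.77 has an FTA preferential rate, but origin Hesica is not Veloria; base rate stands.
Duty = $739,792.74 × 27.5% = $203,443.00.
Line 3 (6086.93.87, Bralune, 1,399 m², $134,555.82):
Base rate for 6086.93.87 is 12%.
The additional-duty order on 6086.93.87 targets Hesica, not Bralune; it does not apply.
Duty = $134,555.82 × 12% = $16,146.70.
Total = $126,817.30 + $203,443.00 + $16,146.70 = $346,407.00.

$346,407.00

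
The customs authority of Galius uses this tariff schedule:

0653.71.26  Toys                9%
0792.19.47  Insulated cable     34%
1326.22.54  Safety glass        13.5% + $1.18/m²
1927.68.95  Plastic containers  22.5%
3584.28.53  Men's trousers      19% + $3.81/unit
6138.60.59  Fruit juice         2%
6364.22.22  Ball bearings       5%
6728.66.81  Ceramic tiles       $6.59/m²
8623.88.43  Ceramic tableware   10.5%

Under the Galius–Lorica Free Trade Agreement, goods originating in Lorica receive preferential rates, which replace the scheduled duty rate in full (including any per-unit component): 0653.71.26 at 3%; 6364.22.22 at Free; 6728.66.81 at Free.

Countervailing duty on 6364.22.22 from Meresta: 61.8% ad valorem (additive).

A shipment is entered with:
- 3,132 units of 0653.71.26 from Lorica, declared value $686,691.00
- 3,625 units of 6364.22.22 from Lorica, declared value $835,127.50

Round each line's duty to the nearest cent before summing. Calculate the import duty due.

$20,600.73

Line 1 (0653.71.26, Lorica, 3,132 units, $686,691.00):
Base rate for 0653.71.26 is 9%.
Origin Lorica qualifies under the Galius–Lorica agreement and 0653.71.26 is covered: preferential rate 3% applies instead.
Duty = $686,691.00 × 3% = $20,600.73.
Line 2 (6364.22.22, Lorica, 3,625 units, $835,127.50):
Base rate for 6364.22.22 is 5%.
Origin Lorica qualifies under the Galius–Lorica agreement and 6364.22.22 is covered: preferential rate Free applies instead.
The additional-duty order on 6364.22.22 targets Meresta, not Lorica; it does not apply.
Duty = $835,127.50 × 0% = $0.00.
Total = $20,600.73 + $0.00 = $20,600.73.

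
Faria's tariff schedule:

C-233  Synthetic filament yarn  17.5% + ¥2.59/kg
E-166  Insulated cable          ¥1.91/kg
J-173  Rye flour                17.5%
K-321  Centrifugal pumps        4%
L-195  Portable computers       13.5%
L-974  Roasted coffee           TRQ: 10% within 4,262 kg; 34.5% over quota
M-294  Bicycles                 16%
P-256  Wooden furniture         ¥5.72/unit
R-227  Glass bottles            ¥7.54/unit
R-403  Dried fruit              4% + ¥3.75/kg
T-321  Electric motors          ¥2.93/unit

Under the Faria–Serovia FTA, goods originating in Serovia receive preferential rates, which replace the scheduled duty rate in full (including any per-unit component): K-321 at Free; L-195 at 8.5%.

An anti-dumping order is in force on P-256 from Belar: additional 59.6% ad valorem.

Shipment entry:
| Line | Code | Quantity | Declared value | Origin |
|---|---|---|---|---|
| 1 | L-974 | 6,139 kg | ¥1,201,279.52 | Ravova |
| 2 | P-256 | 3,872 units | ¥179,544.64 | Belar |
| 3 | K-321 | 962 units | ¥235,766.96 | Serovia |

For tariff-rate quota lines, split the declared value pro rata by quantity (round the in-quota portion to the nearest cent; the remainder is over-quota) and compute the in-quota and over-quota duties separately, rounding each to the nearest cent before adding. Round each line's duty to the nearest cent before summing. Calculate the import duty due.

Line 1 (L-974, Ravova, 6,139 kg, ¥1,201,279.52):
Code L-974 is under a tariff-rate quota (threshold 4,262 kg). In-quota: 4,262 kg at 10%; over-quota: 1,877 kg at 34.5%.
Pro-rata value split: in-quota = ¥1,201,279.52 × 4,262/6,139 = ¥833,988.16; over-quota = ¥1,201,279.52 − ¥833,988.16 = ¥367,291.36.
In-quota duty = ¥833,988.16 × 10% = ¥83,398.82. Over-quota duty = ¥367,291.36 × 34.5% = ¥126,715.52.
Line duty = ¥83,398.82 + ¥126,715.52 = ¥210,114.34.
Line 2 (P-256, Belar, 3,872 units, ¥179,544.64):
Base rate for P-256 is ¥5.72/unit.
Additional duty on P-256 from Belar: +59.6% ad valorem. Applied ad valorem rate = 59.6%.
Duty = ¥179,544.64 × 59.6% + 3,872 × ¥5.72 = ¥129,156.45.
Line 3 (K-321, Serovia, 962 units, ¥235,766.96):
Base rate for K-321 is 4%.
Origin Serovia qualifies under the Faria–Serovia agreement and K-321 is covered: preferential rate Free applies instead.
Duty = ¥235,766.96 × 0% = ¥0.00.
Total = ¥210,114.34 + ¥129,156.45 + ¥0.00 = ¥339,270.79.

¥339,270.79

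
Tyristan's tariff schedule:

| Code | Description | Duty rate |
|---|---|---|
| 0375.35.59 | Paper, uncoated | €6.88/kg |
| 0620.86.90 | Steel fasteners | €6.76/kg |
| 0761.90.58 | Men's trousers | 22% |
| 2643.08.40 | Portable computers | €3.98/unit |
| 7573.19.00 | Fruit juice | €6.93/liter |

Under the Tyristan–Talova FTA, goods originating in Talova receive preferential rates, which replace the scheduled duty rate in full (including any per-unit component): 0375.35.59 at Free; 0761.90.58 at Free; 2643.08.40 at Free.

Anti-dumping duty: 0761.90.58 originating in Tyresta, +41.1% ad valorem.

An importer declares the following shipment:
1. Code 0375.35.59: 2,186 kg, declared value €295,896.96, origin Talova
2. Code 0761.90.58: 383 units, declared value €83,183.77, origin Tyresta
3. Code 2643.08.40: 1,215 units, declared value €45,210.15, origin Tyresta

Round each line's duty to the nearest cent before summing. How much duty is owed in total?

€57,324.66

Line 1 (0375.35.59, Talova, 2,186 kg, €295,896.96):
Base rate for 0375.35.59 is €6.88/kg.
Origin Talova qualifies under the Tyristan–Talova agreement and 0375.35.59 is covered: preferential rate Free applies instead.
Duty = €295,896.96 × 0% = €0.00.
Line 2 (0761.90.58, Tyresta, 383 units, €83,183.77):
Base rate for 0761.90.58 is 22%.
0761.90.58 has an FTA preferential rate, but origin Tyresta is not Talova; base rate stands.
Additional duty on 0761.90.58 from Tyresta: +41.1%. Applied ad valorem rate: 22% + 41.1% = 63.1%.
Duty = €83,183.77 × 63.1% = €52,488.96.
Line 3 (2643.08.40, Tyresta, 1,215 units, €45,210.15):
Base rate for 2643.08.40 is €3.98/unit.
2643.08.40 has an FTA preferential rate, but origin Tyresta is not Talova; base rate stands.
Duty = 1,215 × €3.98 = €4,835.70.
Total = €0.00 + €52,488.96 + €4,835.70 = €57,324.66.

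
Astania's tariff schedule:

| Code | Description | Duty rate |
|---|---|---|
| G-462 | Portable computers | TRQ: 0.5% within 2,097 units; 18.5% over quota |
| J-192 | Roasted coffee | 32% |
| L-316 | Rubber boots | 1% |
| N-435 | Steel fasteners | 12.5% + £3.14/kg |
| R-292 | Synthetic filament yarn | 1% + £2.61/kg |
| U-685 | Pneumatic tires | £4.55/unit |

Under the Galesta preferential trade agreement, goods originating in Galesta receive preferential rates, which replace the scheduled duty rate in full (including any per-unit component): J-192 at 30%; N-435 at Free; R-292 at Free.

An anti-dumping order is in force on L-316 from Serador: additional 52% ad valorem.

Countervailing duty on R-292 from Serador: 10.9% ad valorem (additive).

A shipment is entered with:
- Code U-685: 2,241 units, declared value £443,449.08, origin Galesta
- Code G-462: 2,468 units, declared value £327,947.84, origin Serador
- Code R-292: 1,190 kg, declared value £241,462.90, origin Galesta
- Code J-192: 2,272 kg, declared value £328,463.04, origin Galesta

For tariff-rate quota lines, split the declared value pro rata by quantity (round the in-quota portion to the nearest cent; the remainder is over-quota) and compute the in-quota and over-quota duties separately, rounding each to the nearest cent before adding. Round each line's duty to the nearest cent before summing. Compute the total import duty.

£119,248.93

Line 1 (U-685, Galesta, 2,241 units, £443,449.08):
Base rate for U-685 is £4.55/unit.
Origin Galesta is the FTA partner but U-685 is not on the preference list; base rate stands.
Duty = 2,241 × £4.55 = £10,196.55.
Line 2 (G-462, Serador, 2,468 units, £327,947.84):
Code G-462 is under a tariff-rate quota (threshold 2,097 units). In-quota: 2,097 units at 0.5%; over-quota: 371 units at 18.5%.
Pro-rata value split: in-quota = £327,947.84 × 2,097/2,468 = £278,649.36; over-quota = £327,947.84 − £278,649.36 = £49,298.48.
In-quota duty = £278,649.36 × 0.5% = £1,393.25. Over-quota duty = £49,298.48 × 18.5% = £9,120.22.
Line duty = £1,393.25 + £9,120.22 = £10,513.47.
Line 3 (R-292, Galesta, 1,190 kg, £241,462.90):
Base rate for R-292 is 1% + £2.61/kg.
Origin Galesta qualifies under the Astania–Galesta agreement and R-292 is covered: preferential rate Free applies instead.
The additional-duty order on R-292 targets Serador, not Galesta; it does not apply.
Duty = £241,462.90 × 0% = £0.00.
Line 4 (J-192, Galesta, 2,272 kg, £328,463.04):
Base rate for J-192 is 32%.
Origin Galesta qualifies under the Astania–Galesta agreement and J-192 is covered: preferential rate 30% applies instead.
Duty = £328,463.04 × 30% = £98,538.91.
Total = £10,196.55 + £10,513.47 + £0.00 + £98,538.91 = £119,248.93.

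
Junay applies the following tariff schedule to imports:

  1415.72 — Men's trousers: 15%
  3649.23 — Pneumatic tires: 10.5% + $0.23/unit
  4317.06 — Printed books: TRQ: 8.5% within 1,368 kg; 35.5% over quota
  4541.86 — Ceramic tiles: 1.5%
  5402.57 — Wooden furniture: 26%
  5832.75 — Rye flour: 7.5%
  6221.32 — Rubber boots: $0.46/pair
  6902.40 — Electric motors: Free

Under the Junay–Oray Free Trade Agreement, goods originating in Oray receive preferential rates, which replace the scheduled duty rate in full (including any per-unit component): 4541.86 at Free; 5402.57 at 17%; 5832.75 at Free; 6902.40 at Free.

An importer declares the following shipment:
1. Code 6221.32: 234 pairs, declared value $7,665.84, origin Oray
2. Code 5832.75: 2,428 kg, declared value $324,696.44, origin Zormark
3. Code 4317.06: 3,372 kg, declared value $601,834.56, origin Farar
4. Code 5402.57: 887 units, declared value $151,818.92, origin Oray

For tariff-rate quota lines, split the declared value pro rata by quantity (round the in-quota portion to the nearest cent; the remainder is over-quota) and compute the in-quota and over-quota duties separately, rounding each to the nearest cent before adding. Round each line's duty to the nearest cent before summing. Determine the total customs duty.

Line 1 (6221.32, Oray, 234 pairs, $7,665.84):
Base rate for 6221.32 is $0.46/pair.
Origin Oray is the FTA partner but 6221.32 is not on the preference list; base rate stands.
Duty = 234 × $0.46 = $107.64.
Line 2 (5832.75, Zormark, 2,428 kg, $324,696.44):
Base rate for 5832.75 is 7.5%.
5832.75 has an FTA preferential rate, but origin Zormark is not Oray; base rate stands.
Duty = $324,696.44 × 7.5% = $24,352.23.
Line 3 (4317.06, Farar, 3,372 kg, $601,834.56):
Code 4317.06 is under a tariff-rate quota (threshold 1,368 kg). In-quota: 1,368 kg at 8.5%; over-quota: 2,004 kg at 35.5%.
Pro-rata value split: in-quota = $601,834.56 × 1,368/3,372 = $244,160.64; over-quota = $601,834.56 − $244,160.64 = $357,673.92.
In-quota duty = $244,160.64 × 8.5% = $20,753.65. Over-quota duty = $357,673.92 × 35.5% = $126,974.24.
Line duty = $20,753.65 + $126,974.24 = $147,727.89.
Line 4 (5402.57, Oray, 887 units, $151,818.92):
Base rate for 5402.57 is 26%.
Origin Oray qualifies under the Junay–Oray agreement and 5402.57 is covered: preferential rate 17% applies instead.
Duty = $151,818.92 × 17% = $25,809.22.
Total = $107.64 + $24,352.23 + $147,727.89 + $25,809.22 = $197,996.98.

$197,996.98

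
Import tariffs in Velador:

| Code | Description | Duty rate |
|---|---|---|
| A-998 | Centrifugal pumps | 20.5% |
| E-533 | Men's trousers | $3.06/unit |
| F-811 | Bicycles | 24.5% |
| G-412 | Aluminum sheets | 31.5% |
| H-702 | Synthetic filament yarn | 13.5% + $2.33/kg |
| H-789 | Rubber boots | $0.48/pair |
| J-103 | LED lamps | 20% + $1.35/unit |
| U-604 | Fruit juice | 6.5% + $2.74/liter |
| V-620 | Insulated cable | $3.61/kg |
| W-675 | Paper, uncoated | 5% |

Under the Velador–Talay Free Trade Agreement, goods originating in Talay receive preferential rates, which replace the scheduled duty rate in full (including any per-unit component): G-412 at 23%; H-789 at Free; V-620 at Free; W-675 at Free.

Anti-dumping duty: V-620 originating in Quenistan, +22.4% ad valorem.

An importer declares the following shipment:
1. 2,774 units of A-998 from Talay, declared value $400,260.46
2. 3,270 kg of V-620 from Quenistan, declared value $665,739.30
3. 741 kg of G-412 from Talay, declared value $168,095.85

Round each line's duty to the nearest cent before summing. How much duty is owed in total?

$281,645.74

Line 1 (A-998, Talay, 2,774 units, $400,260.46):
Base rate for A-998 is 20.5%.
Origin Talay is the FTA partner but A-998 is not on the preference list; base rate stands.
Duty = $400,260.46 × 20.5% = $82,053.39.
Line 2 (V-620, Quenistan, 3,270 kg, $665,739.30):
Base rate for V-620 is $3.61/kg.
V-620 has an FTA preferential rate, but origin Quenistan is not Talay; base rate stands.
Additional duty on V-620 from Quenistan: +22.4% ad valorem. Applied ad valorem rate = 22.4%.
Duty = $665,739.30 × 22.4% + 3,270 × $3.61 = $160,930.30.
Line 3 (G-412, Talay, 741 kg, $168,095.85):
Base rate for G-412 is 31.5%.
Origin Talay qualifies under the Velador–Talay agreement and G-412 is covered: preferential rate 23% applies instead.
Duty = $168,095.85 × 23% = $38,662.05.
Total = $82,053.39 + $160,930.30 + $38,662.05 = $281,645.74.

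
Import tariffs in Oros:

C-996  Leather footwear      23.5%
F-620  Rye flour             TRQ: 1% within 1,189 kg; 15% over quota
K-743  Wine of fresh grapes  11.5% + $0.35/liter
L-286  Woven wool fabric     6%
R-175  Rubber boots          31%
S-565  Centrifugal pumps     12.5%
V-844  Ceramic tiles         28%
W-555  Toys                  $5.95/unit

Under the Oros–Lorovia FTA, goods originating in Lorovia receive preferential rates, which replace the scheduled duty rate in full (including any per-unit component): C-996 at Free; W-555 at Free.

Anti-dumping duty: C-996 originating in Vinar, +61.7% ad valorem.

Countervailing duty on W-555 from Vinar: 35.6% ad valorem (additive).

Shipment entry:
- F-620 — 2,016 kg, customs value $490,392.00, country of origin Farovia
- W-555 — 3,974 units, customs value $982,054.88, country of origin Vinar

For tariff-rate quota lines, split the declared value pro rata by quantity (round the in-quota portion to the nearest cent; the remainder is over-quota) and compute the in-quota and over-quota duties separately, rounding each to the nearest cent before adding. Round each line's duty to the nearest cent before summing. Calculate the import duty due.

$406,324.24

Line 1 (F-620, Farovia, 2,016 kg, $490,392.00):
Code F-620 is under a tariff-rate quota (threshold 1,189 kg). In-quota: 1,189 kg at 1%; over-quota: 827 kg at 15%.
Pro-rata value split: in-quota = $490,392.00 × 1,189/2,016 = $289,224.25; over-quota = $490,392.00 − $289,224.25 = $201,167.75.
In-quota duty = $289,224.25 × 1% = $2,892.24. Over-quota duty = $201,167.75 × 15% = $30,175.16.
Line duty = $2,892.24 + $30,175.16 = $33,067.40.
Line 2 (W-555, Vinar, 3,974 units, $982,054.88):
Base rate for W-555 is $5.95/unit.
W-555 has an FTA preferential rate, but origin Vinar is not Lorovia; base rate stands.
Additional duty on W-555 from Vinar: +35.6% ad valorem. Applied ad valorem rate = 35.6%.
Duty = $982,054.88 × 35.6% + 3,974 × $5.95 = $373,256.84.
Total = $33,067.40 + $373,256.84 = $406,324.24.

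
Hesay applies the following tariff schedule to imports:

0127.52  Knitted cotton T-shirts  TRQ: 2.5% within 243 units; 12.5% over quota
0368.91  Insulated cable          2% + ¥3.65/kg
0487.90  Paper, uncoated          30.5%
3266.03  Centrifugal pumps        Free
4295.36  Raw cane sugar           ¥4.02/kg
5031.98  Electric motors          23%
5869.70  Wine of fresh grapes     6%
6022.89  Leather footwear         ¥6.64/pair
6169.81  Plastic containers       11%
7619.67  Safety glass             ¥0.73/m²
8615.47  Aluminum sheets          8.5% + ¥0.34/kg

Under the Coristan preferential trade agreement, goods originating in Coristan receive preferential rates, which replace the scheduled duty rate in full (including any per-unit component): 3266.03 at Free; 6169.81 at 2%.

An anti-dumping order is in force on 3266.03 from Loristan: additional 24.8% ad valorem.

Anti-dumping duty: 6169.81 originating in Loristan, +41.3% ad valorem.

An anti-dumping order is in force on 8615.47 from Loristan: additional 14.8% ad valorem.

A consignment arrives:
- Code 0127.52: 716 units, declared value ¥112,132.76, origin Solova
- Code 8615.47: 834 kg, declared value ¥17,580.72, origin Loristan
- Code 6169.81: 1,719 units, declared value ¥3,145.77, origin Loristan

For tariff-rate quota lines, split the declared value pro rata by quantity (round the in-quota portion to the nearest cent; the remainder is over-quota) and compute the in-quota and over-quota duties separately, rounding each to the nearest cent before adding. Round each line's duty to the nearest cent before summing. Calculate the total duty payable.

Line 1 (0127.52, Solova, 716 units, ¥112,132.76):
Code 0127.52 is under a tariff-rate quota (threshold 243 units). In-quota: 243 units at 2.5%; over-quota: 473 units at 12.5%.
Pro-rata value split: in-quota = ¥112,132.76 × 243/716 = ¥38,056.23; over-quota = ¥112,132.76 − ¥38,056.23 = ¥74,076.53.
In-quota duty = ¥38,056.23 × 2.5% = ¥951.41. Over-quota duty = ¥74,076.53 × 12.5% = ¥9,259.57.
Line duty = ¥951.41 + ¥9,259.57 = ¥10,210.98.
Line 2 (8615.47, Loristan, 834 kg, ¥17,580.72):
Base rate for 8615.47 is 8.5% + ¥0.34/kg.
Additional duty on 8615.47 from Loristan: +14.8%. Applied ad valorem rate: 8.5% + 14.8% = 23.3%.
Duty = ¥17,580.72 × 23.3% + 834 × ¥0.34 = ¥4,379.87.
Line 3 (6169.81, Loristan, 1,719 units, ¥3,145.77):
Base rate for 6169.81 is 11%.
6169.81 has an FTA preferential rate, but origin Loristan is not Coristan; base rate stands.
Additional duty on 6169.81 from Loristan: +41.3%. Applied ad valorem rate: 11% + 41.3% = 52.3%.
Duty = ¥3,145.77 × 52.3% = ¥1,645.24.
Total = ¥10,210.98 + ¥4,379.87 + ¥1,645.24 = ¥16,236.09.

¥16,236.09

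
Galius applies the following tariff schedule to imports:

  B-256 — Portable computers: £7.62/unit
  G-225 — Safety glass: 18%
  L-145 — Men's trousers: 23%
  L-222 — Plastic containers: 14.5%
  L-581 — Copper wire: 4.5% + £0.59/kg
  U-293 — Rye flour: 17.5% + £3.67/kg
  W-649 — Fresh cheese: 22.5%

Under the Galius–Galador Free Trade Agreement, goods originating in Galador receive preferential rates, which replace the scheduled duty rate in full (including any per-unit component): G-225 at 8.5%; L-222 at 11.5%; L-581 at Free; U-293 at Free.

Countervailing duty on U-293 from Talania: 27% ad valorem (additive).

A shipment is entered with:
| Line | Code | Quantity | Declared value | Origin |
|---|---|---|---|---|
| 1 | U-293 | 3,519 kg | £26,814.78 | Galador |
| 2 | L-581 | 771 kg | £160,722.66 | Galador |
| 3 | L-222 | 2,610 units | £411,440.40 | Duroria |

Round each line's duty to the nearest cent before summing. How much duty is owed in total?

Line 1 (U-293, Galador, 3,519 kg, £26,814.78):
Base rate for U-293 is 17.5% + £3.67/kg.
Origin Galador qualifies under the Galius–Galador agreement and U-293 is covered: preferential rate Free applies instead.
The additional-duty order on U-293 targets Talania, not Galador; it does not apply.
Duty = £26,814.78 × 0% = £0.00.
Line 2 (L-581, Galador, 771 kg, £160,722.66):
Base rate for L-581 is 4.5% + £0.59/kg.
Origin Galador qualifies under the Galius–Galador agreement and L-581 is covered: preferential rate Free applies instead.
Duty = £160,722.66 × 0% = £0.00.
Line 3 (L-222, Duroria, 2,610 units, £411,440.40):
Base rate for L-222 is 14.5%.
L-222 has an FTA preferential rate, but origin Duroria is not Galador; base rate stands.
Duty = £411,440.40 × 14.5% = £59,658.86.
Total = £0.00 + £0.00 + £59,658.86 = £59,658.86.

£59,658.86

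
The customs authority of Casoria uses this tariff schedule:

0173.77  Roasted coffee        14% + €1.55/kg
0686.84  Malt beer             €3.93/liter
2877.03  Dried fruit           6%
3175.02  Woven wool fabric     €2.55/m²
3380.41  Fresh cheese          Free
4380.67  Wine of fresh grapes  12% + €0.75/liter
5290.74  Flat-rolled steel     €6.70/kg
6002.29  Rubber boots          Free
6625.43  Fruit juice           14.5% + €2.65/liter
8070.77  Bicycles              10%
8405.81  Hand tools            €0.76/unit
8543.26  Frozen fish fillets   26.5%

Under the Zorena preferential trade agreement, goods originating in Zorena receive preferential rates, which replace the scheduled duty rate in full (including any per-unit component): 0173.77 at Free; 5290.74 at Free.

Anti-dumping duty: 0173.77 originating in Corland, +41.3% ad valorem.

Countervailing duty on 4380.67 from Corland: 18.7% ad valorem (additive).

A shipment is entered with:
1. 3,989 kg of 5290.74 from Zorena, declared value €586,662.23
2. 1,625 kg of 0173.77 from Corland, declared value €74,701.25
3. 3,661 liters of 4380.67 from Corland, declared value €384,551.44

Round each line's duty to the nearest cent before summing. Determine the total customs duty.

Line 1 (5290.74, Zorena, 3,989 kg, €586,662.23):
Base rate for 5290.74 is €6.70/kg.
Origin Zorena qualifies under the Casoria–Zorena agreement and 5290.74 is covered: preferential rate Free applies instead.
Duty = €586,662.23 × 0% = €0.00.
Line 2 (0173.77, Corland, 1,625 kg, €74,701.25):
Base rate for 0173.77 is 14% + €1.55/kg.
0173.77 has an FTA preferential rate, but origin Corland is not Zorena; base rate stands.
Additional duty on 0173.77 from Corland: +41.3%. Applied ad valorem rate: 14% + 41.3% = 55.3%.
Duty = €74,701.25 × 55.3% + 1,625 × €1.55 = €43,828.54.
Line 3 (4380.67, Corland, 3,661 liters, €384,551.44):
Base rate for 4380.67 is 12% + €0.75/liter.
Additional duty on 4380.67 from Corland: +18.7%. Applied ad valorem rate: 12% + 18.7% = 30.7%.
Duty = €384,551.44 × 30.7% + 3,661 × €0.75 = €120,803.04.
Total = €0.00 + €43,828.54 + €120,803.04 = €164,631.58.

€164,631.58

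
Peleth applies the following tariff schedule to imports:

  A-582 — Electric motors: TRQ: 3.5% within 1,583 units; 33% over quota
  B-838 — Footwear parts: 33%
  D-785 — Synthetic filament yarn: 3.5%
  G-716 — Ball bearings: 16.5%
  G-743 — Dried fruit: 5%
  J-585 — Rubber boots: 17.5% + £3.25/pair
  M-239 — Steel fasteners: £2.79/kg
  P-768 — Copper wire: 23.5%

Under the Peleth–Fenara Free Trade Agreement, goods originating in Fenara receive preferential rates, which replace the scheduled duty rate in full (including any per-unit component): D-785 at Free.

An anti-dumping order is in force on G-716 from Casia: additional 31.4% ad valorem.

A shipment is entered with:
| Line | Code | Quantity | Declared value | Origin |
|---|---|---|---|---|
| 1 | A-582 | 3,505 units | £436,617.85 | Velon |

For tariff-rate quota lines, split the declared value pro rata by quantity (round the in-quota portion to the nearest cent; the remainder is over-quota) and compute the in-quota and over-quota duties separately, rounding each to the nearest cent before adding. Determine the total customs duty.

Line 1 (A-582, Velon, 3,505 units, £436,617.85):
Code A-582 is under a tariff-rate quota (threshold 1,583 units). In-quota: 1,583 units at 3.5%; over-quota: 1,922 units at 33%.
Pro-rata value split: in-quota = £436,617.85 × 1,583/3,505 = £197,194.31; over-quota = £436,617.85 − £197,194.31 = £239,423.54.
In-quota duty = £197,194.31 × 3.5% = £6,901.80. Over-quota duty = £239,423.54 × 33% = £79,009.77.
Line duty = £6,901.80 + £79,009.77 = £85,911.57.

£85,911.57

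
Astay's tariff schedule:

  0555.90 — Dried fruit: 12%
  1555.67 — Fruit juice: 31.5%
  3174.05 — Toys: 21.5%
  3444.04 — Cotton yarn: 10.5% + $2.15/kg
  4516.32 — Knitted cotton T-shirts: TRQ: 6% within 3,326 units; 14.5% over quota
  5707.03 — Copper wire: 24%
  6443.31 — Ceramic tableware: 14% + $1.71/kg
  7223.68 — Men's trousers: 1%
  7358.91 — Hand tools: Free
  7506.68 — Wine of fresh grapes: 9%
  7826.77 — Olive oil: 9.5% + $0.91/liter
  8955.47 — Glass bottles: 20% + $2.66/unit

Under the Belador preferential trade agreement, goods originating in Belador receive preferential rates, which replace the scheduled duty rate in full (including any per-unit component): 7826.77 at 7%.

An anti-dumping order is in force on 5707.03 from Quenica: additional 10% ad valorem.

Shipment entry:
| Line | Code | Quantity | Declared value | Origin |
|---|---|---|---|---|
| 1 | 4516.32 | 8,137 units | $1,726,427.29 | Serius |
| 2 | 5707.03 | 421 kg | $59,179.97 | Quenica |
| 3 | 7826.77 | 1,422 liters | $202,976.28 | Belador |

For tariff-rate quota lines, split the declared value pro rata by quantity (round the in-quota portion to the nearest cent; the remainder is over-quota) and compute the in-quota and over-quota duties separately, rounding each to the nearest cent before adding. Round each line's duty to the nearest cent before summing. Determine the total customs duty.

$224,678.91

Line 1 (4516.32, Serius, 8,137 units, $1,726,427.29):
Code 4516.32 is under a tariff-rate quota (threshold 3,326 units). In-quota: 3,326 units at 6%; over-quota: 4,811 units at 14.5%.
Pro-rata value split: in-quota = $1,726,427.29 × 3,326/8,137 = $705,677.42; over-quota = $1,726,427.29 − $705,677.42 = $1,020,749.87.
In-quota duty = $705,677.42 × 6% = $42,340.65. Over-quota duty = $1,020,749.87 × 14.5% = $148,008.73.
Line duty = $42,340.65 + $148,008.73 = $190,349.38.
Line 2 (5707.03, Quenica, 421 kg, $59,179.97):
Base rate for 5707.03 is 24%.
Additional duty on 5707.03 from Quenica: +10%. Applied ad valorem rate: 24% + 10% = 34%.
Duty = $59,179.97 × 34% = $20,121.19.
Line 3 (7826.77, Belador, 1,422 liters, $202,976.28):
Base rate for 7826.77 is 9.5% + $0.91/liter.
Origin Belador qualifies under the Astay–Belador agreement and 7826.77 is covered: preferential rate 7% applies instead.
Duty = $202,976.28 × 7% = $14,208.34.
Total = $190,349.38 + $20,121.19 + $14,208.34 = $224,678.91.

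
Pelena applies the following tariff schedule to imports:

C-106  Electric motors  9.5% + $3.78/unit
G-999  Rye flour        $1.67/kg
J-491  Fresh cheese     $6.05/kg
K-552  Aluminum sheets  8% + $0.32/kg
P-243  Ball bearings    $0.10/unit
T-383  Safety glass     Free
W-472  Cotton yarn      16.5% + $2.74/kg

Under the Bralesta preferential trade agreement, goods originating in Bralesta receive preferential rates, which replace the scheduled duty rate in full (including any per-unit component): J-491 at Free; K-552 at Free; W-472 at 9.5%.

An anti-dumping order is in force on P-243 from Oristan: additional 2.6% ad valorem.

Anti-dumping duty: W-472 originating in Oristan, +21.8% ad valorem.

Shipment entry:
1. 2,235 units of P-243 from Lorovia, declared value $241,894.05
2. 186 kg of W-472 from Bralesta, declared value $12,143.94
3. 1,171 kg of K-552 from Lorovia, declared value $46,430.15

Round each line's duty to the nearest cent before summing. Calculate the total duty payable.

Line 1 (P-243, Lorovia, 2,235 units, $241,894.05):
Base rate for P-243 is $0.10/unit.
The additional-duty order on P-243 targets Oristan, not Lorovia; it does not apply.
Duty = 2,235 × $0.10 = $223.50.
Line 2 (W-472, Bralesta, 186 kg, $12,143.94):
Base rate for W-472 is 16.5% + $2.74/kg.
Origin Bralesta qualifies under the Pelena–Bralesta agreement and W-472 is covered: preferential rate 9.5% applies instead.
The additional-duty order on W-472 targets Oristan, not Bralesta; it does not apply.
Duty = $12,143.94 × 9.5% = $1,153.67.
Line 3 (K-552, Lorovia, 1,171 kg, $46,430.15):
Base rate for K-552 is 8% + $0.32/kg.
K-552 has an FTA preferential rate, but origin Lorovia is not Bralesta; base rate stands.
Duty = $46,430.15 × 8% + 1,171 × $0.32 = $4,089.13.
Total = $223.50 + $1,153.67 + $4,089.13 = $5,466.30.

$5,466.30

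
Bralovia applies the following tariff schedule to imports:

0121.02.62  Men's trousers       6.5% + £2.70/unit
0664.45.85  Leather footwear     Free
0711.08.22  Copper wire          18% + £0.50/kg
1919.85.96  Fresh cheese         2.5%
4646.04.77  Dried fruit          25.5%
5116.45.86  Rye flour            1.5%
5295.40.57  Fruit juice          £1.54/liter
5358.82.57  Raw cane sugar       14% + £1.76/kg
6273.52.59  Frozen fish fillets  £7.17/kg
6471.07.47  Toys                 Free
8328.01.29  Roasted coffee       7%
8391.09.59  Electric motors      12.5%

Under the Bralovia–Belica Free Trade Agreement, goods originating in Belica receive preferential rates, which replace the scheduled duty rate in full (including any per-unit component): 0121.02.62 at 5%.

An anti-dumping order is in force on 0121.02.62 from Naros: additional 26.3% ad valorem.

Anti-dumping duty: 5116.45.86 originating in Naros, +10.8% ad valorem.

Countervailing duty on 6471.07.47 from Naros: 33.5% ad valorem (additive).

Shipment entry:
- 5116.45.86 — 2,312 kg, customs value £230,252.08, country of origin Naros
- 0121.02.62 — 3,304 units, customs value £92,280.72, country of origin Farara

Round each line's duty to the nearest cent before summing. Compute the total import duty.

£43,240.06

Line 1 (5116.45.86, Naros, 2,312 kg, £230,252.08):
Base rate for 5116.45.86 is 1.5%.
Additional duty on 5116.45.86 from Naros: +10.8%. Applied ad valorem rate: 1.5% + 10.8% = 12.3%.
Duty = £230,252.08 × 12.3% = £28,321.01.
Line 2 (0121.02.62, Farara, 3,304 units, £92,280.72):
Base rate for 0121.02.62 is 6.5% + £2.70/unit.
0121.02.62 has an FTA preferential rate, but origin Farara is not Belica; base rate stands.
The additional-duty order on 0121.02.62 targets Naros, not Farara; it does not apply.
Duty = £92,280.72 × 6.5% + 3,304 × £2.70 = £14,919.05.
Total = £28,321.01 + £14,919.05 = £43,240.06.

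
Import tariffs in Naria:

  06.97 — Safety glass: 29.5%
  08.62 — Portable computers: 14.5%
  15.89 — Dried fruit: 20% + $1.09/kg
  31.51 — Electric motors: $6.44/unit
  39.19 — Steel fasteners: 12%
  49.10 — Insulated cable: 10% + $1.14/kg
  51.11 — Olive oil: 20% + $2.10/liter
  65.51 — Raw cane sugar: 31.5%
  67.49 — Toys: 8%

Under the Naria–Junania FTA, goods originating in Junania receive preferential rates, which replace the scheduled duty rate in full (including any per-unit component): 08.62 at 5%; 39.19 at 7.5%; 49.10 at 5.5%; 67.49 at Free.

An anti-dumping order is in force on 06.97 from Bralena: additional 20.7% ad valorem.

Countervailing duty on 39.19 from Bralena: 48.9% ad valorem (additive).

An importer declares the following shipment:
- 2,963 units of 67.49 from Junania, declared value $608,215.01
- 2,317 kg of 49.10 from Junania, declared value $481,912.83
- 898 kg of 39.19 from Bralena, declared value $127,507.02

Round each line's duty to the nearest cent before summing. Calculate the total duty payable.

Line 1 (67.49, Junania, 2,963 units, $608,215.01):
Base rate for 67.49 is 8%.
Origin Junania qualifies under the Naria–Junania agreement and 67.49 is covered: preferential rate Free applies instead.
Duty = $608,215.01 × 0% = $0.00.
Line 2 (49.10, Junania, 2,317 kg, $481,912.83):
Base rate for 49.10 is 10% + $1.14/kg.
Origin Junania qualifies under the Naria–Junania agreement and 49.10 is covered: preferential rate 5.5% applies instead.
Duty = $481,912.83 × 5.5% = $26,505.21.
Line 3 (39.19, Bralena, 898 kg, $127,507.02):
Base rate for 39.19 is 12%.
39.19 has an FTA preferential rate, but origin Bralena is not Junania; base rate stands.
Additional duty on 39.19 from Bralena: +48.9%. Applied ad valorem rate: 12% + 48.9% = 60.9%.
Duty = $127,507.02 × 60.9% = $77,651.78.
Total = $0.00 + $26,505.21 + $77,651.78 = $104,156.99.

$104,156.99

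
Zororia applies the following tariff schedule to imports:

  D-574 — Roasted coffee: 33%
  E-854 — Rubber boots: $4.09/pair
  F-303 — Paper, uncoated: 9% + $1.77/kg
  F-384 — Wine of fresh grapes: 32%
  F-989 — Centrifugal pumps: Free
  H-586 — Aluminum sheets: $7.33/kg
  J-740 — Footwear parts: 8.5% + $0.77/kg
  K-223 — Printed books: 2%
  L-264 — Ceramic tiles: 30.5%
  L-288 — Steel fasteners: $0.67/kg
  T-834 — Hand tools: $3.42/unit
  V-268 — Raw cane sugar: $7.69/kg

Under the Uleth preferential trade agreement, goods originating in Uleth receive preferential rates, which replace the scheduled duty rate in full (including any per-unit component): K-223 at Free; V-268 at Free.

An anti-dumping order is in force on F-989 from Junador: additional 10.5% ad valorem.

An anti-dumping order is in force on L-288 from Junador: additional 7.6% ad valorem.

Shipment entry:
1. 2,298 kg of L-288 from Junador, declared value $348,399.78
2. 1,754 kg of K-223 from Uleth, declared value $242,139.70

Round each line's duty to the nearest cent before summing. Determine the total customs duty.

Line 1 (L-288, Junador, 2,298 kg, $348,399.78):
Base rate for L-288 is $0.67/kg.
Additional duty on L-288 from Junador: +7.6% ad valorem. Applied ad valorem rate = 7.6%.
Duty = $348,399.78 × 7.6% + 2,298 × $0.67 = $28,018.04.
Line 2 (K-223, Uleth, 1,754 kg, $242,139.70):
Base rate for K-223 is 2%.
Origin Uleth qualifies under the Zororia–Uleth agreement and K-223 is covered: preferential rate Free applies instead.
Duty = $242,139.70 × 0% = $0.00.
Total = $28,018.04 + $0.00 = $28,018.04.

$28,018.04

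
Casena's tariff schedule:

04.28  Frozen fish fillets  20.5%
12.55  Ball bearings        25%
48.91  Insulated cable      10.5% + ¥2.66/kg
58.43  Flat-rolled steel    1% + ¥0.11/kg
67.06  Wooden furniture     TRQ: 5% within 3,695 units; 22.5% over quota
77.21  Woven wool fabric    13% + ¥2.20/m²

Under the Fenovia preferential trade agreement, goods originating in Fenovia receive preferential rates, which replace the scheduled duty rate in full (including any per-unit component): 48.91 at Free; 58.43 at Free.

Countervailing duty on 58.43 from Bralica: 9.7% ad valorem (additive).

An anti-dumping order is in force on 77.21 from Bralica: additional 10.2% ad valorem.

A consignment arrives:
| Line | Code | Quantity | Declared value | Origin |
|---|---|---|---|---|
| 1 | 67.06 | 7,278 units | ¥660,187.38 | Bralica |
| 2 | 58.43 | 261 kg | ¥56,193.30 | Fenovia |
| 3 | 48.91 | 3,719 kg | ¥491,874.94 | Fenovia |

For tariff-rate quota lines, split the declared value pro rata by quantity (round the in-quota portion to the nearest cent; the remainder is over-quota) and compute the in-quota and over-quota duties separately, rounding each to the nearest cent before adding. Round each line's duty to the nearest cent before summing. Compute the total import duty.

¥89,886.80

Line 1 (67.06, Bralica, 7,278 units, ¥660,187.38):
Code 67.06 is under a tariff-rate quota (threshold 3,695 units). In-quota: 3,695 units at 5%; over-quota: 3,583 units at 22.5%.
Pro-rata value split: in-quota = ¥660,187.38 × 3,695/7,278 = ¥335,173.45; over-quota = ¥660,187.38 − ¥335,173.45 = ¥325,013.93.
In-quota duty = ¥335,173.45 × 5% = ¥16,758.67. Over-quota duty = ¥325,013.93 × 22.5% = ¥73,128.13.
Line duty = ¥16,758.67 + ¥73,128.13 = ¥89,886.80.
Line 2 (58.43, Fenovia, 261 kg, ¥56,193.30):
Base rate for 58.43 is 1% + ¥0.11/kg.
Origin Fenovia qualifies under the Casena–Fenovia agreement and 58.43 is covered: preferential rate Free applies instead.
The additional-duty order on 58.43 targets Bralica, not Fenovia; it does not apply.
Duty = ¥56,193.30 × 0% = ¥0.00.
Line 3 (48.91, Fenovia, 3,719 kg, ¥491,874.94):
Base rate for 48.91 is 10.5% + ¥2.66/kg.
Origin Fenovia qualifies under the Casena–Fenovia agreement and 48.91 is covered: preferential rate Free applies instead.
Duty = ¥491,874.94 × 0% = ¥0.00.
Total = ¥89,886.80 + ¥0.00 + ¥0.00 = ¥89,886.80.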